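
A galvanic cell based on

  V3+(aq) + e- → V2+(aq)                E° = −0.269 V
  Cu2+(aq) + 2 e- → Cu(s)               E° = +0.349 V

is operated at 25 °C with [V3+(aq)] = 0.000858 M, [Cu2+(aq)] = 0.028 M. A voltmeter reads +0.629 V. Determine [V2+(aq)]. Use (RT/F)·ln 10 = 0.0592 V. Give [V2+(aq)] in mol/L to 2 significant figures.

0.0079 M

Cu²⁺/Cu is the cathode (higher E°); E°cell = +0.349 − (−0.269) = +0.618 V with n = 2.
Rearranging E = E° − (0.0592/n)·log Q gives log Q = 2(+0.618 − (+0.629))/0.0592 = −0.372.
Balancing electrons gives Cu2+(aq) + 2 V2+(aq) → Cu(s) + 2 V3+(aq); thus Q = [V3+(aq)]^2 / ([Cu2+(aq)]·[V2+(aq)]^2).
Solving for the unknown gives log [V2+(aq)] = −2.104, so [V2+(aq)] ≈ 0.0079 M.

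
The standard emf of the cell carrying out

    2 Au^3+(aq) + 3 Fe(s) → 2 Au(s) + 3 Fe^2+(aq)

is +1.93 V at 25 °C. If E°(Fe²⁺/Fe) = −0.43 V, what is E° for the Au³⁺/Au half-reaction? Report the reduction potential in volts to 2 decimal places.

In the reaction as written the Au³⁺/Au couple is reduced (cathode) and Fe²⁺/Fe is oxidized (anode), so E°cell = E°(Au³⁺/Au) − E°(Fe²⁺/Fe).
E°(Au³⁺/Au) = E°cell + E°(anode) = +1.93 + (−0.43) = +1.50 V.

+1.50 V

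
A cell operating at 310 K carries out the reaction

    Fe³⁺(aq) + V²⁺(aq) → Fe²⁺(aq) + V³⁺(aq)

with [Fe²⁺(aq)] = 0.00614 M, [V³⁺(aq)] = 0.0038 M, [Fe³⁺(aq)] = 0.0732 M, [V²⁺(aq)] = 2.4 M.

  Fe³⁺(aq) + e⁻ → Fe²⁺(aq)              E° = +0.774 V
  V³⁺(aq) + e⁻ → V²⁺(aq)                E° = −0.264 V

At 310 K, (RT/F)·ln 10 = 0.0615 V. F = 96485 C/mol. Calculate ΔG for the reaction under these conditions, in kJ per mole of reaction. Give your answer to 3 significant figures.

With Fe³⁺/Fe²⁺ reduced at the cathode, E°cell = +0.774 − (−0.264) = +1.038 V and n = 1.
Here Q = ([Fe²⁺(aq)]·[V³⁺(aq)]) / ([Fe³⁺(aq)]·[V²⁺(aq)]) = 0.000133 (log Q = −3.877), giving E = +1.038 − (0.0615/1)·(−3.877) = +1.2764 V.
Finally ΔG = −nFE = −(1)(96485 C/mol)(+1.2764 V) = −123 kJ/mol.

−123 kJ/mol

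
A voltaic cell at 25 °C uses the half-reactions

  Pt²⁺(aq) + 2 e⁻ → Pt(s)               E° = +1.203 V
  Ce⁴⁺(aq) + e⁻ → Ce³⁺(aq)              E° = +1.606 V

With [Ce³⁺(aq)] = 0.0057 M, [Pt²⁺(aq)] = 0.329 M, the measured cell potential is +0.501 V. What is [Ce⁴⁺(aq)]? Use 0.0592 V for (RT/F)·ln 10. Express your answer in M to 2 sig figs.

0.15 M

The Ce⁴⁺/Ce³⁺ couple has the larger reduction potential, so it is the cathode: E°cell = +1.606 − (+1.203) = +0.403 V and n = 2.
Since E = E° − (0.0592/n)·log Q, log Q = n(E° − E)/0.0592 = −3.311.
The balanced reaction is 2 Ce⁴⁺(aq) + Pt(s) → 2 Ce³⁺(aq) + Pt²⁺(aq), so Q = ([Ce³⁺(aq)]^2·[Pt²⁺(aq)]) / [Ce⁴⁺(aq)]^2.
Isolating [Ce⁴⁺(aq)] in Q = 10^{−3.311} yields log [Ce⁴⁺(aq)] = −0.830, i.e. 0.15 M.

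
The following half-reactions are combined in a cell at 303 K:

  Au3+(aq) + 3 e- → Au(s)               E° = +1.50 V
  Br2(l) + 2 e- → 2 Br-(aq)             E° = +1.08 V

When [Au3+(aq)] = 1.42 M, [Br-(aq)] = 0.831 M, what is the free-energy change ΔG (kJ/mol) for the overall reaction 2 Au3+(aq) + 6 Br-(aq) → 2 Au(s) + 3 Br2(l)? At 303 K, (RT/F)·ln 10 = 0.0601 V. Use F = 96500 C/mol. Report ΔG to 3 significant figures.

The standard cell potential is +1.50 − (+1.08) = +0.42 V, with n = 6 electrons in the balanced equation.
The reaction quotient is 1 / ([Au3+(aq)]^2·[Br-(aq)]^6) = 1.51; by Nernst, E = +0.42 − (0.0601/6)(0.178) = +0.4182 V.
ΔG = −nFE = −(6)(96500)(+0.4182) J/mol = −242 kJ/mol.

−242 kJ/mol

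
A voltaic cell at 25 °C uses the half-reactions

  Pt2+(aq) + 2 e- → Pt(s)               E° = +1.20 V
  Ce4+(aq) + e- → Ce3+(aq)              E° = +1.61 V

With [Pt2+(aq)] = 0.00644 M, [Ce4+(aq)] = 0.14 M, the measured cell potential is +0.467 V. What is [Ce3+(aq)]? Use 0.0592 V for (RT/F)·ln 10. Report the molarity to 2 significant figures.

0.19 M

The Ce⁴⁺/Ce³⁺ couple has the larger reduction potential, so it is the cathode: E°cell = +1.61 − (+1.20) = +0.41 V and n = 2.
Since E = E° − (0.0592/n)·log Q, log Q = n(E° − E)/0.0592 = −1.926.
Balancing electrons gives 2 Ce4+(aq) + Pt(s) → 2 Ce3+(aq) + Pt2+(aq); thus Q = ([Ce3+(aq)]^2·[Pt2+(aq)]) / [Ce4+(aq)]^2.
Substituting the known concentrations and solving, log [Ce3+(aq)] = −0.721 and [Ce3+(aq)] = 0.19 M.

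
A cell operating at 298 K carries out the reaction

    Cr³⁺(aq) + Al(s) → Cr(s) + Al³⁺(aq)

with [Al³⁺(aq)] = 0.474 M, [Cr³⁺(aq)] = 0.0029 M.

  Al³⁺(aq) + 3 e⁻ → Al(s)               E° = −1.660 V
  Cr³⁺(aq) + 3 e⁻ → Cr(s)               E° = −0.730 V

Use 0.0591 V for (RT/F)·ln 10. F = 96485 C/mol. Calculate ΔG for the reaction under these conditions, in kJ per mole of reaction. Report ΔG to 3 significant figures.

−257 kJ/mol

E°cell = −0.730 − (−1.660) = +0.930 V; the balanced reaction transfers n = 3 electrons.
Here Q = [Al³⁺(aq)] / [Cr³⁺(aq)] = 163 (log Q = 2.213), giving E = +0.930 − (0.0591/3)·(2.213) = +0.8864 V.
Then ΔG = −nFE = −3 × 96485 × +0.8864 J/mol = −257 kJ/mol.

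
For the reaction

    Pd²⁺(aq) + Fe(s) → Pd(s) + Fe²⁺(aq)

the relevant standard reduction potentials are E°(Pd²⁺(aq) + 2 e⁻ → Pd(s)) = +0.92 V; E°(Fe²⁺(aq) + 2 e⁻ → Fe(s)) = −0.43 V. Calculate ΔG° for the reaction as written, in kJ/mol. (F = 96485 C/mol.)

In the reaction as written Pd²⁺(aq) is reduced, so the Pd²⁺/Pd couple is the cathode and Fe²⁺/Fe is the anode.
E°cell = +0.92 − (−0.43) = +1.35 V; balancing electrons gives n = 2.
ΔG° = −nFE°cell = −(2)(96485)(+1.35) J/mol = −261 kJ/mol.

−261 kJ/mol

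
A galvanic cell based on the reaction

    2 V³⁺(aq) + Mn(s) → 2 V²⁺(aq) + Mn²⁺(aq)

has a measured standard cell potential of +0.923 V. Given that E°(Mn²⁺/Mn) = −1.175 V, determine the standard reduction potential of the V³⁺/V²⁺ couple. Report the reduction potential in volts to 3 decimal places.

−0.252 V

In the reaction as written the V³⁺/V²⁺ couple is reduced (cathode) and Mn²⁺/Mn is oxidized (anode), so E°cell = E°(V³⁺/V²⁺) − E°(Mn²⁺/Mn).
E°(V³⁺/V²⁺) = E°cell + E°(anode) = +0.923 + (−1.175) = −0.252 V.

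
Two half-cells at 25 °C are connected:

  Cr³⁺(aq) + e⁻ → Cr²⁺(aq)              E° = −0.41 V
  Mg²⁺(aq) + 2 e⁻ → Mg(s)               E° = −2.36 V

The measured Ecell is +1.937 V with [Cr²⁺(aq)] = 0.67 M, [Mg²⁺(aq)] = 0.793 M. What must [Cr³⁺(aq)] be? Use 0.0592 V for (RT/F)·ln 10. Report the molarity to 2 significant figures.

The Cr³⁺/Cr²⁺ couple has the larger reduction potential, so it is the cathode: E°cell = −0.41 − (−2.36) = +1.95 V and n = 2.
Since E = E° − (0.0592/n)·log Q, log Q = n(E° − E)/0.0592 = 0.439.
For 2 Cr³⁺(aq) + Mg(s) → 2 Cr²⁺(aq) + Mg²⁺(aq), the reaction quotient is Q = ([Cr²⁺(aq)]^2·[Mg²⁺(aq)]) / [Cr³⁺(aq)]^2.
Isolating [Cr³⁺(aq)] in Q = 10^{0.439} yields log [Cr³⁺(aq)] = −0.444, i.e. 0.36 M.

0.36 M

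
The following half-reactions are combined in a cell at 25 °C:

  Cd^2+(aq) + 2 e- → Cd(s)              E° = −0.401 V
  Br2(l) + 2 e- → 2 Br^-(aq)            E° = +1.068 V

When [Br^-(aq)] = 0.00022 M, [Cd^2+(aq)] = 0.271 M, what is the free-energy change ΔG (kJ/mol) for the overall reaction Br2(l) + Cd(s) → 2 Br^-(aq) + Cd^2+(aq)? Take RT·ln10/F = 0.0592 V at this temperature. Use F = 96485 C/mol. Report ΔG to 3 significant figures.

The standard cell potential is +1.068 − (−0.401) = +1.469 V, with n = 2 electrons in the balanced equation.
Q = [Br^-(aq)]^2·[Cd^2+(aq)] = 1.31×10^−8, so log Q = −7.882 and E = +1.469 − (0.0592/2)(−7.882) = +1.7023 V.
Then ΔG = −nFE = −2 × 96485 × +1.7023 J/mol = −328 kJ/mol.

−328 kJ/mol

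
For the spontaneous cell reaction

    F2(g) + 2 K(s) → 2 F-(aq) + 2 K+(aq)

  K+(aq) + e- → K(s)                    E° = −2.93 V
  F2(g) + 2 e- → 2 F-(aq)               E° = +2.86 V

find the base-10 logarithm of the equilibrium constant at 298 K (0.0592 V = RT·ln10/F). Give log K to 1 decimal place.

log K = 195.6

The F₂/F⁻ couple is reduced (cathode); E°cell = +2.86 − (−2.93) = +5.79 V with n = 2.
At equilibrium E = 0, so log K = nE°cell / 0.0592 = (2)(+5.79) / 0.0592 = 195.6.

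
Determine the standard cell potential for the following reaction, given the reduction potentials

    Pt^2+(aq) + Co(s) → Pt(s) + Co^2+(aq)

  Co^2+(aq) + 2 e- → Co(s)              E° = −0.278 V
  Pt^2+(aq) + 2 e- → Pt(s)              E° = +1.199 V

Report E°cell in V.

+1.477 V

Pt^2+(aq) gains electrons, so the Pt²⁺/Pt couple is the cathode; the Co²⁺/Co couple is the anode.
E°cell = E°(cathode) − E°(anode) = +1.199 − (−0.278) = +1.477 V.
The positive value indicates the reaction is spontaneous as written.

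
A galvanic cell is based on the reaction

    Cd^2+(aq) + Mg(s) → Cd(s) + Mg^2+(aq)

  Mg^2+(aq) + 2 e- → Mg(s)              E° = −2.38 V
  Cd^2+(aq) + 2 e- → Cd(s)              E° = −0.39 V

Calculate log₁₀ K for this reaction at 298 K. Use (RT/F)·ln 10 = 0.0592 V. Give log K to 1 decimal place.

The Cd²⁺/Cd couple is reduced (cathode); E°cell = −0.39 − (−2.38) = +1.99 V with n = 2.
At equilibrium E = 0, so log K = nE°cell / 0.0592 = (2)(+1.99) / 0.0592 = 67.2.

log K = 67.2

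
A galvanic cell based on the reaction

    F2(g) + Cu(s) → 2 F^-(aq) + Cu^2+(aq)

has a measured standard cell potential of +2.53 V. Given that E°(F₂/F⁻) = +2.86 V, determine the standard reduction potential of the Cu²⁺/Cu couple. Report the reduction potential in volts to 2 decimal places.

+0.33 V

In the reaction as written the F₂/F⁻ couple is reduced (cathode) and Cu²⁺/Cu is oxidized (anode), so E°cell = E°(F₂/F⁻) − E°(Cu²⁺/Cu).
E°(Cu²⁺/Cu) = E°(cathode) − E°cell = +2.86 − (+2.53) = +0.33 V.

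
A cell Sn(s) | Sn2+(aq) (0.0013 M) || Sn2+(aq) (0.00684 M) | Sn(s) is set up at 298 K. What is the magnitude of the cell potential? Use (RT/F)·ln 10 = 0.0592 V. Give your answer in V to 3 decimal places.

0.021 V

For a concentration cell E°cell = 0, since both electrodes use the same couple.
The compartment with the higher Sn2+(aq) concentration (0.00684 M) acts as the cathode; ions are reduced there and produced at the dilute (0.0013 M) anode.
With n = 2, Ecell = −(0.0592/2)·log([dilute]/[conc]) = −(0.0592/2)·log(0.0013/0.00684) = +0.021 V.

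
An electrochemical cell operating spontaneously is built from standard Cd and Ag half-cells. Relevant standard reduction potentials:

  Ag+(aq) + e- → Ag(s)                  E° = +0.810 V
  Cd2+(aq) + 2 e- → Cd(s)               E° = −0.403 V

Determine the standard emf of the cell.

Of the two couples in this cell, the one with the more positive reduction potential is reduced at the cathode: here that is Ag⁺/Ag (+0.810 V); Cd²⁺/Cd (−0.403 V) is the anode.
E°cell = E°(cathode) − E°(anode) = +0.810 − (−0.403) = +1.213 V.

+1.213 V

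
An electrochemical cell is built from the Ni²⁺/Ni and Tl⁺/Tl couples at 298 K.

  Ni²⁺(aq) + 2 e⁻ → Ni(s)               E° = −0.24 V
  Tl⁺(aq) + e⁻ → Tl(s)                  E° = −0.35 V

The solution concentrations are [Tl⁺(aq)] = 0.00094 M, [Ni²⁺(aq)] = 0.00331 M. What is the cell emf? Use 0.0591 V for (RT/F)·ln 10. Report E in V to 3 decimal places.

+0.216 V

Since E°(Ni²⁺/Ni) > E°(Tl⁺/Tl), Ni²⁺/Ni serves as the cathode.
E°cell = E°cat − E°an = −0.24 − (−0.35) = +0.11 V; n = 2.
Balancing gives Ni²⁺(aq) + 2 Tl(s) → Ni(s) + 2 Tl⁺(aq); hence Q = [Tl⁺(aq)]^2 / [Ni²⁺(aq)] = 0.000267 (log Q = −3.574).
By the Nernst equation, E = +0.11 − (0.0591/2)·(−3.574) = +0.216 V.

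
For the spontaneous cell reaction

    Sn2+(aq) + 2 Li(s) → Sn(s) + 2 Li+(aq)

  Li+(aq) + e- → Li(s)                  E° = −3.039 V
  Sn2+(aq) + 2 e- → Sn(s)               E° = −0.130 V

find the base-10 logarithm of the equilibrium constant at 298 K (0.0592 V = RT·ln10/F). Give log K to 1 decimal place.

The Sn²⁺/Sn couple is reduced (cathode); E°cell = −0.130 − (−3.039) = +2.909 V with n = 2.
At equilibrium E = 0, so log K = nE°cell / 0.0592 = (2)(+2.909) / 0.0592 = 98.3.

log K = 98.3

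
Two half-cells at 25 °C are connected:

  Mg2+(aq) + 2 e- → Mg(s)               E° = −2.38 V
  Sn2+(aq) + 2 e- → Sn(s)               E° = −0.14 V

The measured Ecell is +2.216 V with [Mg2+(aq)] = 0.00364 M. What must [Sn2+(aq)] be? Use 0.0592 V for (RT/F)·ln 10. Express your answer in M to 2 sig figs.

0.00056 M

The Sn²⁺/Sn couple has the larger reduction potential, so it is the cathode: E°cell = −0.14 − (−2.38) = +2.24 V and n = 2.
From the Nernst equation, log Q = n(E° − E)/0.0592 = 2·(+2.24 − (+2.216))/0.0592 = 0.811.
For Sn2+(aq) + Mg(s) → Sn(s) + Mg2+(aq), the reaction quotient is Q = [Mg2+(aq)] / [Sn2+(aq)].
Solving for the unknown gives log [Sn2+(aq)] = −3.250, so [Sn2+(aq)] ≈ 0.00056 M.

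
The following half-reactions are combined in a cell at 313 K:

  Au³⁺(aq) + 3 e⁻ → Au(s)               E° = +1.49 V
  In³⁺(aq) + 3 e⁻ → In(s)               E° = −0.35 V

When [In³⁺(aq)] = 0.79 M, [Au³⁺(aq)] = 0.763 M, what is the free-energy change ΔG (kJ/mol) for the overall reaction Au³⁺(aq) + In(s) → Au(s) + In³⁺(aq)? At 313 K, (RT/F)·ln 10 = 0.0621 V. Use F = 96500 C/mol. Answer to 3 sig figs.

−533 kJ/mol

E°cell = +1.49 − (−0.35) = +1.84 V; the balanced reaction transfers n = 3 electrons.
Q = [In³⁺(aq)] / [Au³⁺(aq)] = 1.04, so log Q = 0.015 and E = +1.84 − (0.0621/3)(0.015) = +1.8397 V.
ΔG = −nFE = −(3)(96500)(+1.8397) J/mol = −533 kJ/mol.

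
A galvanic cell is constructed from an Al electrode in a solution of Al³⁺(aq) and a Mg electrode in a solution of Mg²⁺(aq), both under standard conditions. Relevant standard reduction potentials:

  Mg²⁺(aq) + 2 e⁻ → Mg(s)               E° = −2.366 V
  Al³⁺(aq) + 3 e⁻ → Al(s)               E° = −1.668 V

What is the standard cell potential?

Of the two couples in this cell, the one with the more positive reduction potential is reduced at the cathode: here that is Al³⁺/Al (−1.668 V); Mg²⁺/Mg (−2.366 V) is the anode.
E°cell = E°(cathode) − E°(anode) = −1.668 − (−2.366) = +0.698 V.

+0.698 V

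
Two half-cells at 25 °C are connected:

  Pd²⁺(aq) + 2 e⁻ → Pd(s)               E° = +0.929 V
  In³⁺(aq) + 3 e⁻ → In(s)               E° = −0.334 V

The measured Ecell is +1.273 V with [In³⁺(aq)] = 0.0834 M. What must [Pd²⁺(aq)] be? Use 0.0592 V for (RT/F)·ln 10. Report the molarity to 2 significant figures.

0.42 M

The Pd²⁺/Pd couple has the larger reduction potential, so it is the cathode: E°cell = +0.929 − (−0.334) = +1.263 V and n = 6.
Rearranging E = E° − (0.0592/n)·log Q gives log Q = 6(+1.263 − (+1.273))/0.0592 = −1.014.
For 3 Pd²⁺(aq) + 2 In(s) → 3 Pd(s) + 2 In³⁺(aq), the reaction quotient is Q = [In³⁺(aq)]^2 / [Pd²⁺(aq)]^3.
Isolating [Pd²⁺(aq)] in Q = 10^{−1.014} yields log [Pd²⁺(aq)] = −0.381, i.e. 0.42 M.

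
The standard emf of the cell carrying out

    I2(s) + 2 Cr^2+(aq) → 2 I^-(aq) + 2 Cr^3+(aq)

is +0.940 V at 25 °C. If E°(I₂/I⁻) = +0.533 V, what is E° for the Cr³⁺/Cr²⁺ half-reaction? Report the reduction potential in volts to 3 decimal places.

In the reaction as written the I₂/I⁻ couple is reduced (cathode) and Cr³⁺/Cr²⁺ is oxidized (anode), so E°cell = E°(I₂/I⁻) − E°(Cr³⁺/Cr²⁺).
E°(Cr³⁺/Cr²⁺) = E°(cathode) − E°cell = +0.533 − (+0.940) = −0.407 V.

−0.407 V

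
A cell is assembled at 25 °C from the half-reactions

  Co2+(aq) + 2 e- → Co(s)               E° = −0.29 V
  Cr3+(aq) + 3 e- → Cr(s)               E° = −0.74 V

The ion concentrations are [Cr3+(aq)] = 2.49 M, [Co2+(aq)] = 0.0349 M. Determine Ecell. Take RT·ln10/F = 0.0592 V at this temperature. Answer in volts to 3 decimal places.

+0.399 V

The Co²⁺/Co couple has the more positive E°, so it is the cathode; Cr³⁺/Cr is the anode.
The standard potential is −0.29 − (−0.74) = +0.45 V and the balanced reaction transfers n = 6 electrons.
Balancing gives 3 Co2+(aq) + 2 Cr(s) → 3 Co(s) + 2 Cr3+(aq); hence Q = [Cr3+(aq)]^2 / [Co2+(aq)]^3 = 1.46×10^5 (log Q = 5.164).
E = E° − (0.0592/n)·log Q = +0.45 − (0.0592/6)(5.164) = +0.399 V.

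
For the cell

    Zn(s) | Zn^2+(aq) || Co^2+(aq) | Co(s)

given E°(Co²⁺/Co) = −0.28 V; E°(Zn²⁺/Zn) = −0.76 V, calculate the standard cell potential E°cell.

By convention the left-hand electrode in cell notation is the anode (oxidation) and the right-hand electrode is the cathode (reduction).
E°cell = E°(right) − E°(left) = −0.28 − (−0.76) = +0.48 V.

+0.48 V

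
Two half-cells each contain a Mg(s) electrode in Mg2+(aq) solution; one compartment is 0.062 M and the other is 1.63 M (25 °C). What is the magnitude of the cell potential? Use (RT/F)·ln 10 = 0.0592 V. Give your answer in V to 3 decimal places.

For a concentration cell E°cell = 0, since both electrodes use the same couple.
The compartment with the higher Mg2+(aq) concentration (1.63 M) acts as the cathode; ions are reduced there and produced at the dilute (0.062 M) anode.
With n = 2, Ecell = −(0.0592/2)·log([dilute]/[conc]) = −(0.0592/2)·log(0.062/1.63) = +0.042 V.

0.042 V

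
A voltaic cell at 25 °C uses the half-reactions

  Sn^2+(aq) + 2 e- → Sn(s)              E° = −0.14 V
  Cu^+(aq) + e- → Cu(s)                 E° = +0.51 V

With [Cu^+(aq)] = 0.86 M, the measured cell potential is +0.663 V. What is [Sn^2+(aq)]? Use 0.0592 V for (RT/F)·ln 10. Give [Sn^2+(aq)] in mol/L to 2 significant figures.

0.27 M

The Cu⁺/Cu couple has the larger reduction potential, so it is the cathode: E°cell = +0.51 − (−0.14) = +0.65 V and n = 2.
Rearranging E = E° − (0.0592/n)·log Q gives log Q = 2(+0.65 − (+0.663))/0.0592 = −0.439.
Balancing electrons gives 2 Cu^+(aq) + Sn(s) → 2 Cu(s) + Sn^2+(aq); thus Q = [Sn^2+(aq)] / [Cu^+(aq)]^2.
Solving for the unknown gives log [Sn^2+(aq)] = −0.570, so [Sn^2+(aq)] ≈ 0.27 M.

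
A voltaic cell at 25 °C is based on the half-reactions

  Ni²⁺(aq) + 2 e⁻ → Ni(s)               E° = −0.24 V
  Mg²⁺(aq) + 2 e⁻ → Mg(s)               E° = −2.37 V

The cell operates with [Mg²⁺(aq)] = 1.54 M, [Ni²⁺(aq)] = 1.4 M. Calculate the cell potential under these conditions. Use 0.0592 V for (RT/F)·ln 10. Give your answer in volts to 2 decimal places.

+2.13 V

The Ni²⁺/Ni couple has the more positive E°, so it is the cathode; Mg²⁺/Mg is the anode.
E°cell = −0.24 − (−2.37) = +2.13 V, with n = 2 electrons transferred.
Balancing gives Ni²⁺(aq) + Mg(s) → Ni(s) + Mg²⁺(aq); hence Q = [Mg²⁺(aq)] / [Ni²⁺(aq)] = 1.1 (log Q = 0.041).
Applying E = E° − (RT ln10/nF)·log Q gives +2.13 − (0.0592/2)(0.041) = +2.13 V.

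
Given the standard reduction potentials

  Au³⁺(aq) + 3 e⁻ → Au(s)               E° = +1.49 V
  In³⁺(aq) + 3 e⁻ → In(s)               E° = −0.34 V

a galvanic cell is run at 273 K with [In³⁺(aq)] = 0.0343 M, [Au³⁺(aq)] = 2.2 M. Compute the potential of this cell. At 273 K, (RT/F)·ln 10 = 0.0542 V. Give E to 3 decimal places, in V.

+1.863 V

Au³⁺/Au is reduced (cathode, E° = +1.49 V) and In³⁺/In is oxidized (anode).
E°cell = E°cat − E°an = +1.49 − (−0.34) = +1.83 V; n = 3.
For the overall reaction Au³⁺(aq) + In(s) → Au(s) + In³⁺(aq), Q = [In³⁺(aq)] / [Au³⁺(aq)] = 0.0156, giving log Q = −1.807.
By the Nernst equation, E = +1.83 − (0.0542/3)·(−1.807) = +1.863 V.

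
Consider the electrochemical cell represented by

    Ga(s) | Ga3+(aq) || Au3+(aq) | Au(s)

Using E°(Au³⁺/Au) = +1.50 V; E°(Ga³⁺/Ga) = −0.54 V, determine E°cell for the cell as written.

+2.04 V

By convention the left-hand electrode in cell notation is the anode (oxidation) and the right-hand electrode is the cathode (reduction).
E°cell = E°(right) − E°(left) = +1.50 − (−0.54) = +2.04 V.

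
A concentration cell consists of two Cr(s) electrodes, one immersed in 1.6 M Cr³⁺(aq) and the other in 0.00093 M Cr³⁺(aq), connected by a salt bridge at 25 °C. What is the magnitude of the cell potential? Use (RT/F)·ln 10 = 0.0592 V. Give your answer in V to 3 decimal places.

0.064 V

For a concentration cell E°cell = 0, since both electrodes use the same couple.
The compartment with the higher Cr³⁺(aq) concentration (1.6 M) acts as the cathode; ions are reduced there and produced at the dilute (0.00093 M) anode.
With n = 3, Ecell = −(0.0592/3)·log([dilute]/[conc]) = −(0.0592/3)·log(0.00093/1.6) = +0.064 V.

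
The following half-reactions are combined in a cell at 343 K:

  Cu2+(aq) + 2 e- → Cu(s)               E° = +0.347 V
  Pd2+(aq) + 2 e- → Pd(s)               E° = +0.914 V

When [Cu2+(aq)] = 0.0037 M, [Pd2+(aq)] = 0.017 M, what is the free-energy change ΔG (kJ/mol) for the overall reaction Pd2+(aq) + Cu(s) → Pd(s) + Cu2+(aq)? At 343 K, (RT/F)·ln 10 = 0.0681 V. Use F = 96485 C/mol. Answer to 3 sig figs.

−114 kJ/mol

With Pd²⁺/Pd reduced at the cathode, E°cell = +0.914 − (+0.347) = +0.567 V and n = 2.
The reaction quotient is [Cu2+(aq)] / [Pd2+(aq)] = 0.218; by Nernst, E = +0.567 − (0.0681/2)(−0.662) = +0.5895 V.
Finally ΔG = −nFE = −(2)(96485 C/mol)(+0.5895 V) = −114 kJ/mol.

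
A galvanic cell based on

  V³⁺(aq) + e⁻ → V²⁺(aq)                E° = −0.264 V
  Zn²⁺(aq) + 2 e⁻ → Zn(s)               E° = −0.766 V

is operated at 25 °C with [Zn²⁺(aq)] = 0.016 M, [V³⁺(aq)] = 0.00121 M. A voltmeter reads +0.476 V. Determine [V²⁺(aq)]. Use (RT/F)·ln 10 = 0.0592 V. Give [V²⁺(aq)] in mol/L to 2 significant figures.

The V³⁺/V²⁺ couple has the larger reduction potential, so it is the cathode: E°cell = −0.264 − (−0.766) = +0.502 V and n = 2.
Since E = E° − (0.0592/n)·log Q, log Q = n(E° − E)/0.0592 = 0.878.
Balancing electrons gives 2 V³⁺(aq) + Zn(s) → 2 V²⁺(aq) + Zn²⁺(aq); thus Q = ([V²⁺(aq)]^2·[Zn²⁺(aq)]) / [V³⁺(aq)]^2.
Substituting the known concentrations and solving, log [V²⁺(aq)] = −1.580 and [V²⁺(aq)] = 0.026 M.

0.026 M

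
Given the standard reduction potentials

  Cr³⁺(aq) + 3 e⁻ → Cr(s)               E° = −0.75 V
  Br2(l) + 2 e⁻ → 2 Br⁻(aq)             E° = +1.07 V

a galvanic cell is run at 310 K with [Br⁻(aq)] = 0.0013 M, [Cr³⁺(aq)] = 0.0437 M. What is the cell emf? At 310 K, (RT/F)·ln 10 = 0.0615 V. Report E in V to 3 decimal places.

+2.025 V

Br₂/Br⁻ is reduced (cathode, E° = +1.07 V) and Cr³⁺/Cr is oxidized (anode).
E°cell = +1.07 − (−0.75) = +1.82 V, with n = 6 electrons transferred.
For the overall reaction 3 Br2(l) + 2 Cr(s) → 6 Br⁻(aq) + 2 Cr³⁺(aq), Q = [Br⁻(aq)]^6·[Cr³⁺(aq)]^2 = 9.22×10^−21, giving log Q = −20.035.
By the Nernst equation, E = +1.82 − (0.0615/6)·(−20.035) = +2.025 V.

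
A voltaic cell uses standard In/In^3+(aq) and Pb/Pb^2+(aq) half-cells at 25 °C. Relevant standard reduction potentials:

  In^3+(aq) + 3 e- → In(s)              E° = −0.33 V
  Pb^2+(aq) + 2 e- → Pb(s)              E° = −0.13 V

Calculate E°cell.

The Pb²⁺/Pb couple has the higher E°, so Pb ion is reduced (cathode) and In is oxidized (anode).
E°cell = E°(cathode) − E°(anode) = −0.13 − (−0.33) = +0.20 V.

+0.20 V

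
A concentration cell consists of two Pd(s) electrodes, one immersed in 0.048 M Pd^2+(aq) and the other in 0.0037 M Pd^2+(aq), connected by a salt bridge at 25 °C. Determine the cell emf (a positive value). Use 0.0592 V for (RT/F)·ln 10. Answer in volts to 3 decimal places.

For a concentration cell E°cell = 0, since both electrodes use the same couple.
The compartment with the higher Pd^2+(aq) concentration (0.048 M) acts as the cathode; ions are reduced there and produced at the dilute (0.0037 M) anode.
With n = 2, Ecell = −(0.0592/2)·log([dilute]/[conc]) = −(0.0592/2)·log(0.0037/0.048) = +0.033 V.

0.033 V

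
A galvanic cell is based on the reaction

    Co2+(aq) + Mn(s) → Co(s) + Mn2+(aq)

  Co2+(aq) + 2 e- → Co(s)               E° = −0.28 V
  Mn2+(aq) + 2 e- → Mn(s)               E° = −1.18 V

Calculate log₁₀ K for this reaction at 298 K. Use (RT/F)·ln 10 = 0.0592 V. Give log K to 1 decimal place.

The Co²⁺/Co couple is reduced (cathode); E°cell = −0.28 − (−1.18) = +0.90 V with n = 2.
At equilibrium E = 0, so log K = nE°cell / 0.0592 = (2)(+0.90) / 0.0592 = 30.4.

log K = 30.4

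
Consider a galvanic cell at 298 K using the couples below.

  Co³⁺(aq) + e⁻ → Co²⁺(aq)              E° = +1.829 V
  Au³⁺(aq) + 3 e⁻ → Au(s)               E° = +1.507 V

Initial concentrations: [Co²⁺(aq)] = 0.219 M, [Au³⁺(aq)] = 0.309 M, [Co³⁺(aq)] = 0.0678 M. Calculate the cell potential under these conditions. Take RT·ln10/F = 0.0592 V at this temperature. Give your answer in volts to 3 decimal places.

Since E°(Co³⁺/Co²⁺) > E°(Au³⁺/Au), Co³⁺/Co²⁺ serves as the cathode.
E°cell = E°cat − E°an = +1.829 − (+1.507) = +0.322 V; n = 3.
Balancing gives 3 Co³⁺(aq) + Au(s) → 3 Co²⁺(aq) + Au³⁺(aq); hence Q = ([Co²⁺(aq)]^3·[Au³⁺(aq)]) / [Co³⁺(aq)]^3 = 10.4 (log Q = 1.018).
By the Nernst equation, E = +0.322 − (0.0592/3)·(1.018) = +0.302 V.

+0.302 V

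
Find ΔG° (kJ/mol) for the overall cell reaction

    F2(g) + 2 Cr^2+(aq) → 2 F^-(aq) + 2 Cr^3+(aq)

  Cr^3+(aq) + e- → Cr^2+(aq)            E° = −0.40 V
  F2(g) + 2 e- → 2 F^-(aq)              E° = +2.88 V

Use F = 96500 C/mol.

In the reaction as written F2(g) is reduced, so the F₂/F⁻ couple is the cathode and Cr³⁺/Cr²⁺ is the anode.
E°cell = +2.88 − (−0.40) = +3.28 V; balancing electrons gives n = 2.
ΔG° = −nFE°cell = −(2)(96500)(+3.28) J/mol = −633 kJ/mol.

−633 kJ/mol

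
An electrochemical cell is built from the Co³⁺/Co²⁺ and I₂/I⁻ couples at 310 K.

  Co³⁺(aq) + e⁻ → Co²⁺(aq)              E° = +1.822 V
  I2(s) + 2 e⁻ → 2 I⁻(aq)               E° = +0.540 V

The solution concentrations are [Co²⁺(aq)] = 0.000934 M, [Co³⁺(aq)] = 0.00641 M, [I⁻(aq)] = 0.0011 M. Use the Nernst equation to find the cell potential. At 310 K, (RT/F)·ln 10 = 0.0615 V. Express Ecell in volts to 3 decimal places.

The Co³⁺/Co²⁺ couple has the more positive E°, so it is the cathode; I₂/I⁻ is the anode.
E°cell = E°cat − E°an = +1.822 − (+0.540) = +1.282 V; n = 2.
For the overall reaction 2 Co³⁺(aq) + 2 I⁻(aq) → 2 Co²⁺(aq) + I2(s), Q = [Co²⁺(aq)]^2 / ([Co³⁺(aq)]^2·[I⁻(aq)]^2) = 1.75×10^4, giving log Q = 4.244.
E = E° − (0.0615/n)·log Q = +1.282 − (0.0615/2)(4.244) = +1.151 V.

+1.151 V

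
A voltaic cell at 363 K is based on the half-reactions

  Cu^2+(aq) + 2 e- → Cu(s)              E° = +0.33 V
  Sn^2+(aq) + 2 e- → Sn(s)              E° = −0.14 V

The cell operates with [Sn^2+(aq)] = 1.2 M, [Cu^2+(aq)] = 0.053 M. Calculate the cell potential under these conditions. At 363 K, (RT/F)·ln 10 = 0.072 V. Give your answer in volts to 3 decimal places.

Since E°(Cu²⁺/Cu) > E°(Sn²⁺/Sn), Cu²⁺/Cu serves as the cathode.
E°cell = E°cat − E°an = +0.33 − (−0.14) = +0.47 V; n = 2.
For the overall reaction Cu^2+(aq) + Sn(s) → Cu(s) + Sn^2+(aq), Q = [Sn^2+(aq)] / [Cu^2+(aq)] = 22.6, giving log Q = 1.355.
By the Nernst equation, E = +0.47 − (0.072/2)·(1.355) = +0.421 V.

+0.421 V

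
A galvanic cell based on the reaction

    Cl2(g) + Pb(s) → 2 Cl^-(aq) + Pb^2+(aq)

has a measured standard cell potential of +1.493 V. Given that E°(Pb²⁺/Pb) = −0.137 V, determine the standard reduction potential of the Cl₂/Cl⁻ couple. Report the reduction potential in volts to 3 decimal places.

+1.356 V

In the reaction as written the Cl₂/Cl⁻ couple is reduced (cathode) and Pb²⁺/Pb is oxidized (anode), so E°cell = E°(Cl₂/Cl⁻) − E°(Pb²⁺/Pb).
E°(Cl₂/Cl⁻) = E°cell + E°(anode) = +1.493 + (−0.137) = +1.356 V.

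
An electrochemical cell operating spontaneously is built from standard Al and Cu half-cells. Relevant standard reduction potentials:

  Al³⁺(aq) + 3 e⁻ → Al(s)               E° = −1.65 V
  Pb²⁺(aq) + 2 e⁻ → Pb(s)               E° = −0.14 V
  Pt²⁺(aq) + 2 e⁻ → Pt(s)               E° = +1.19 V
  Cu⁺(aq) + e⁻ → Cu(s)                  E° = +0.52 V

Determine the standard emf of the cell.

+2.17 V

The Cu⁺/Cu couple has the higher E°, so Cu ion is reduced (cathode) and Al is oxidized (anode).
E°cell = E°(cathode) − E°(anode) = +0.52 − (−1.65) = +2.17 V.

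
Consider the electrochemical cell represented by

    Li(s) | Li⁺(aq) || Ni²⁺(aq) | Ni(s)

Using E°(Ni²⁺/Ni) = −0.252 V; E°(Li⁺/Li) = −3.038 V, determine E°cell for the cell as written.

+2.786 V

By convention the left-hand electrode in cell notation is the anode (oxidation) and the right-hand electrode is the cathode (reduction).
E°cell = E°(right) − E°(left) = −0.252 − (−3.038) = +2.786 V.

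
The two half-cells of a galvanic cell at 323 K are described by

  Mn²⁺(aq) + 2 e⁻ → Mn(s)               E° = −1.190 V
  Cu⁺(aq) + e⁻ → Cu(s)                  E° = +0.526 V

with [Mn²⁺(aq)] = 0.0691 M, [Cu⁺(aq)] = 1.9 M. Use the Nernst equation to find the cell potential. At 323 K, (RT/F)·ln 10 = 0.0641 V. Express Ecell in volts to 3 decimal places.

Cu⁺/Cu is reduced (cathode, E° = +0.526 V) and Mn²⁺/Mn is oxidized (anode).
E°cell = E°cat − E°an = +0.526 − (−1.190) = +1.716 V; n = 2.
The balanced reaction is 2 Cu⁺(aq) + Mn(s) → 2 Cu(s) + Mn²⁺(aq), so Q = [Mn²⁺(aq)] / [Cu⁺(aq)]^2 = 0.0191 and log Q = −1.718.
E = E° − (0.0641/n)·log Q = +1.716 − (0.0641/2)(−1.718) = +1.771 V.

+1.771 V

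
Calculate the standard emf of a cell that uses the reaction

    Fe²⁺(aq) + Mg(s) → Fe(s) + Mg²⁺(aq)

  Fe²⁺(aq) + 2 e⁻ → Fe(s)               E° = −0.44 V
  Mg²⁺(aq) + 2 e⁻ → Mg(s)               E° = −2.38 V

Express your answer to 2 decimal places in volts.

In the reaction as written, Fe²⁺(aq) is reduced (cathode) and Mg²⁺(aq) is produced by oxidation at the anode.
E°cell = E°(cathode) − E°(anode) = −0.44 − (−2.38) = +1.94 V.
The positive value indicates the reaction is spontaneous as written.

+1.94 V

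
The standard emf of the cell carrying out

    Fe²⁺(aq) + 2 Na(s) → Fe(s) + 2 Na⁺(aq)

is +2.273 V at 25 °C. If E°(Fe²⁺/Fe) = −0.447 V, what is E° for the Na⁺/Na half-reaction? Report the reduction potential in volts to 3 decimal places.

−2.720 V

In the reaction as written the Fe²⁺/Fe couple is reduced (cathode) and Na⁺/Na is oxidized (anode), so E°cell = E°(Fe²⁺/Fe) − E°(Na⁺/Na).
E°(Na⁺/Na) = E°(cathode) − E°cell = −0.447 − (+2.273) = −2.720 V.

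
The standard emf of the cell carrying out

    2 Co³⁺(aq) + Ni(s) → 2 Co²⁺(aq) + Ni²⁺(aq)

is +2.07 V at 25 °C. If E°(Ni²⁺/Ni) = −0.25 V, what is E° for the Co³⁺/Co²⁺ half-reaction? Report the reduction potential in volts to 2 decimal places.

+1.82 V

In the reaction as written the Co³⁺/Co²⁺ couple is reduced (cathode) and Ni²⁺/Ni is oxidized (anode), so E°cell = E°(Co³⁺/Co²⁺) − E°(Ni²⁺/Ni).
E°(Co³⁺/Co²⁺) = E°cell + E°(anode) = +2.07 + (−0.25) = +1.82 V.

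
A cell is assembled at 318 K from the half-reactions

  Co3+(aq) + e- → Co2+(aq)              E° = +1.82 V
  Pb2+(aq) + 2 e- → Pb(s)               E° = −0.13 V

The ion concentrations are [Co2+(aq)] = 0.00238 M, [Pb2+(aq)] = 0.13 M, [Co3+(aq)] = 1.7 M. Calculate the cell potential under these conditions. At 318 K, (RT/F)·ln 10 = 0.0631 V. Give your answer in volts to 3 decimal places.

Since E°(Co³⁺/Co²⁺) > E°(Pb²⁺/Pb), Co³⁺/Co²⁺ serves as the cathode.
E°cell = E°cat − E°an = +1.82 − (−0.13) = +1.95 V; n = 2.
The balanced reaction is 2 Co3+(aq) + Pb(s) → 2 Co2+(aq) + Pb2+(aq), so Q = ([Co2+(aq)]^2·[Pb2+(aq)]) / [Co3+(aq)]^2 = 2.55×10^−7 and log Q = −6.594.
By the Nernst equation, E = +1.95 − (0.0631/2)·(−6.594) = +2.158 V.

+2.158 V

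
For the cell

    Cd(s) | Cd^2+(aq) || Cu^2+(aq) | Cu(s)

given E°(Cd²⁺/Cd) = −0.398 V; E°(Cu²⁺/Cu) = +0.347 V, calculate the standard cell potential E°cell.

+0.745 V

By convention the left-hand electrode in cell notation is the anode (oxidation) and the right-hand electrode is the cathode (reduction).
E°cell = E°(right) − E°(left) = +0.347 − (−0.398) = +0.745 V.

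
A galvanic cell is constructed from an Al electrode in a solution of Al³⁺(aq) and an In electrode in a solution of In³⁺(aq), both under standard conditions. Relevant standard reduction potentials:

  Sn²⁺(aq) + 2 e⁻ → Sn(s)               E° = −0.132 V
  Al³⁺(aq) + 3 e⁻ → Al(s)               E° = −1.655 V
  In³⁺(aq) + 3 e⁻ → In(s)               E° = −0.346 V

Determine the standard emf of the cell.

+1.309 V

The In³⁺/In couple has the higher E°, so In ion is reduced (cathode) and Al is oxidized (anode).
E°cell = E°(cathode) − E°(anode) = −0.346 − (−1.655) = +1.309 V.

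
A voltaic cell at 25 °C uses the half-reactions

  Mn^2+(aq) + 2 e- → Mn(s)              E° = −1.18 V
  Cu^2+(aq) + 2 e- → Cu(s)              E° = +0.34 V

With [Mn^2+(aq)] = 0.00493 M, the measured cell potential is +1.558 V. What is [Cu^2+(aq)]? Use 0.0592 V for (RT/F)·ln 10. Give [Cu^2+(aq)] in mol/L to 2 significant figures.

0.095 M

With Cu²⁺/Cu at the cathode and Mn²⁺/Mn at the anode, E°cell = +0.34 − (−1.18) = +1.52 V (n = 2).
Rearranging E = E° − (0.0592/n)·log Q gives log Q = 2(+1.52 − (+1.558))/0.0592 = −1.284.
The balanced reaction is Cu^2+(aq) + Mn(s) → Cu(s) + Mn^2+(aq), so Q = [Mn^2+(aq)] / [Cu^2+(aq)].
Substituting the known concentrations and solving, log [Cu^2+(aq)] = −1.023 and [Cu^2+(aq)] = 0.095 M.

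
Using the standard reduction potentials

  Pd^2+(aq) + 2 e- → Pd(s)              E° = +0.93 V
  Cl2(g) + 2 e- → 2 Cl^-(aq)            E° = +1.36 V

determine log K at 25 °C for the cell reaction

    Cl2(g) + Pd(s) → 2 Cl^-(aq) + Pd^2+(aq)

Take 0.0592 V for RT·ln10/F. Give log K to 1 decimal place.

The Cl₂/Cl⁻ couple is reduced (cathode); E°cell = +1.36 − (+0.93) = +0.43 V with n = 2.
At equilibrium E = 0, so log K = nE°cell / 0.0592 = (2)(+0.43) / 0.0592 = 14.5.

log K = 14.5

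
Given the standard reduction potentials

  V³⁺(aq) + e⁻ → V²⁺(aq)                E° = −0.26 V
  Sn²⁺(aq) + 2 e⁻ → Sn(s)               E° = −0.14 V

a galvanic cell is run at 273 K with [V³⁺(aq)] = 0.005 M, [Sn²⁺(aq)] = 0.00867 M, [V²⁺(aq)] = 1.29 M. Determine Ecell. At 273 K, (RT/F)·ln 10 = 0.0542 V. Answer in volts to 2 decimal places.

+0.19 V

Since E°(Sn²⁺/Sn) > E°(V³⁺/V²⁺), Sn²⁺/Sn serves as the cathode.
The standard potential is −0.14 − (−0.26) = +0.12 V and the balanced reaction transfers n = 2 electrons.
Balancing gives Sn²⁺(aq) + 2 V²⁺(aq) → Sn(s) + 2 V³⁺(aq); hence Q = [V³⁺(aq)]^2 / ([Sn²⁺(aq)]·[V²⁺(aq)]^2) = 0.00173 (log Q = −2.761).
Applying E = E° − (RT ln10/nF)·log Q gives +0.12 − (0.0542/2)(−2.761) = +0.19 V.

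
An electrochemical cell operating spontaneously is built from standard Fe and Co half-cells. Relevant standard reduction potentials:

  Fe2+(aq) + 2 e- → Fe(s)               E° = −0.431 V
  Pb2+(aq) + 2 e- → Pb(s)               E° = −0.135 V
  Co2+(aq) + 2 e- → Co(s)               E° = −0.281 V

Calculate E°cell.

+0.150 V

Of the two couples in this cell, the one with the more positive reduction potential is reduced at the cathode: here that is Co²⁺/Co (−0.281 V); Fe²⁺/Fe (−0.431 V) is the anode.
E°cell = E°(cathode) − E°(anode) = −0.281 − (−0.431) = +0.150 V.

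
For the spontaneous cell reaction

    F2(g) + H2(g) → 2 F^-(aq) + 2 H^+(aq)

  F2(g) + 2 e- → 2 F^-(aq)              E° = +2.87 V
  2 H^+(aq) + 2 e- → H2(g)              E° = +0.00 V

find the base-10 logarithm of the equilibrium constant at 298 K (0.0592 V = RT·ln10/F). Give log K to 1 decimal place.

log K = 97.0

The F₂/F⁻ couple is reduced (cathode); E°cell = +2.87 − (+0.00) = +2.87 V with n = 2.
At equilibrium E = 0, so log K = nE°cell / 0.0592 = (2)(+2.87) / 0.0592 = 97.0.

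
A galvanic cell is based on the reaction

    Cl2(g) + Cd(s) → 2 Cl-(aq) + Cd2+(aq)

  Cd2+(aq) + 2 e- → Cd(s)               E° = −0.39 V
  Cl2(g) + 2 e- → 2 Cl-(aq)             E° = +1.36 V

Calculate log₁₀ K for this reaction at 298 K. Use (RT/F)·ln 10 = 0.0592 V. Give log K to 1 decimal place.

log K = 59.1

The Cl₂/Cl⁻ couple is reduced (cathode); E°cell = +1.36 − (−0.39) = +1.75 V with n = 2.
At equilibrium E = 0, so log K = nE°cell / 0.0592 = (2)(+1.75) / 0.0592 = 59.1.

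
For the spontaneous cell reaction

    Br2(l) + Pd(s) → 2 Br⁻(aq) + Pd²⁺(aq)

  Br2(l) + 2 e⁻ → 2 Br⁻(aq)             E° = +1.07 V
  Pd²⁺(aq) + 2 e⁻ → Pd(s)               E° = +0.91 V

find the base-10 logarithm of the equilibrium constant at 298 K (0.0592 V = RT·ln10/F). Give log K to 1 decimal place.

The Br₂/Br⁻ couple is reduced (cathode); E°cell = +1.07 − (+0.91) = +0.16 V with n = 2.
At equilibrium E = 0, so log K = nE°cell / 0.0592 = (2)(+0.16) / 0.0592 = 5.4.

log K = 5.4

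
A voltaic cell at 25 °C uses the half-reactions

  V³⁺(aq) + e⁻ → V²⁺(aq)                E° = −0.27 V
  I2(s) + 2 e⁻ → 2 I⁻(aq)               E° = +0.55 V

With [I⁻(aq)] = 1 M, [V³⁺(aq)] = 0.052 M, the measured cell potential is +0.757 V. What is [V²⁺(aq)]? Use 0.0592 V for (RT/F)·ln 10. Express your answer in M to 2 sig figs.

With I₂/I⁻ at the cathode and V³⁺/V²⁺ at the anode, E°cell = +0.55 − (−0.27) = +0.82 V (n = 2).
Since E = E° − (0.0592/n)·log Q, log Q = n(E° − E)/0.0592 = 2.128.
The balanced reaction is I2(s) + 2 V²⁺(aq) → 2 I⁻(aq) + 2 V³⁺(aq), so Q = ([I⁻(aq)]^2·[V³⁺(aq)]^2) / [V²⁺(aq)]^2.
Substituting the known concentrations and solving, log [V²⁺(aq)] = −2.348 and [V²⁺(aq)] = 0.0045 M.

0.0045 M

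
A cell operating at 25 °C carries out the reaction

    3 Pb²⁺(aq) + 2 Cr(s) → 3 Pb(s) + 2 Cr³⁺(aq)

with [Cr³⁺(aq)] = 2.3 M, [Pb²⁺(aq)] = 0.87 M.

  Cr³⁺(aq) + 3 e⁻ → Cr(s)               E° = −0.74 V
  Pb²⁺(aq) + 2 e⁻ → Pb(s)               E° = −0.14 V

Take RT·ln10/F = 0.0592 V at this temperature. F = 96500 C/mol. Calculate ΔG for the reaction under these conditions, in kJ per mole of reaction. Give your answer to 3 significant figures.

−342 kJ/mol

The standard cell potential is −0.14 − (−0.74) = +0.60 V, with n = 6 electrons in the balanced equation.
Here Q = [Cr³⁺(aq)]^2 / [Pb²⁺(aq)]^3 = 8.03 (log Q = 0.905), giving E = +0.60 − (0.0592/6)·(0.905) = +0.5911 V.
ΔG = −nFE = −(6)(96500)(+0.5911) J/mol = −342 kJ/mol.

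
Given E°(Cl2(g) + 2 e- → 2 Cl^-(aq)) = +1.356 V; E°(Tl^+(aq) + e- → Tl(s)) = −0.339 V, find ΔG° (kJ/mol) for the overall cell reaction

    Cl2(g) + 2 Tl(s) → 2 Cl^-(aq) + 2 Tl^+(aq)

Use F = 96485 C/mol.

In the reaction as written Cl2(g) is reduced, so the Cl₂/Cl⁻ couple is the cathode and Tl⁺/Tl is the anode.
E°cell = +1.356 − (−0.339) = +1.695 V; balancing electrons gives n = 2.
ΔG° = −nFE°cell = −(2)(96485)(+1.695) J/mol = −327 kJ/mol.

−327 kJ/mol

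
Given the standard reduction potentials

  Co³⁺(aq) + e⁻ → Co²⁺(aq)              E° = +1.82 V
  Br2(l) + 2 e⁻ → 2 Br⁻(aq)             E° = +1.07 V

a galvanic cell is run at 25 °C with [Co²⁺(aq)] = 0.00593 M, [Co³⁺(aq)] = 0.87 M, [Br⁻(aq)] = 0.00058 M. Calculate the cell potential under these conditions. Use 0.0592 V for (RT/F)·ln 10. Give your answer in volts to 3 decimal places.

The Co³⁺/Co²⁺ couple has the more positive E°, so it is the cathode; Br₂/Br⁻ is the anode.
E°cell = +1.82 − (+1.07) = +0.75 V, with n = 2 electrons transferred.
For the overall reaction 2 Co³⁺(aq) + 2 Br⁻(aq) → 2 Co²⁺(aq) + Br2(l), Q = [Co²⁺(aq)]^2 / ([Co³⁺(aq)]^2·[Br⁻(aq)]^2) = 138, giving log Q = 2.140.
Applying E = E° − (RT ln10/nF)·log Q gives +0.75 − (0.0592/2)(2.140) = +0.687 V.

+0.687 V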